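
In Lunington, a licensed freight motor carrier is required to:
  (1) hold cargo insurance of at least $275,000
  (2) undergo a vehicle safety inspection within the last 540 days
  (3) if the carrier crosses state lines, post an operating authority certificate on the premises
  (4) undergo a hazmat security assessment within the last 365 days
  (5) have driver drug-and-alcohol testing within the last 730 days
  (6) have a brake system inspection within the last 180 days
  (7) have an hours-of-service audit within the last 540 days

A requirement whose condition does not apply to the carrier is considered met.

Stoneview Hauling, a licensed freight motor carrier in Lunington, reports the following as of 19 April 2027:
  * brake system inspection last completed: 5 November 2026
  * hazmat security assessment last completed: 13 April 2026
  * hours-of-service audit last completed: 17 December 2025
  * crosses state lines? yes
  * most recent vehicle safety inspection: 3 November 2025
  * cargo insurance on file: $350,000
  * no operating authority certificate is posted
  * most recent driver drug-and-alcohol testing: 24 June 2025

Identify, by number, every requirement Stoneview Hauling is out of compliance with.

1. cargo insurance $350,000 ≥ $275,000 → met
2. vehicle safety inspection 532 days ago vs limit 540 → met
3. condition 'crosses state lines' holds; operating authority certificate absent → not met
4. hazmat security assessment 371 days ago vs limit 365 → not met
5. driver drug-and-alcohol testing 664 days ago vs limit 730 → met
6. brake system inspection 165 days ago vs limit 180 → met
7. hours-of-service audit 488 days ago vs limit 540 → met
Not met: 3, 4

3, 4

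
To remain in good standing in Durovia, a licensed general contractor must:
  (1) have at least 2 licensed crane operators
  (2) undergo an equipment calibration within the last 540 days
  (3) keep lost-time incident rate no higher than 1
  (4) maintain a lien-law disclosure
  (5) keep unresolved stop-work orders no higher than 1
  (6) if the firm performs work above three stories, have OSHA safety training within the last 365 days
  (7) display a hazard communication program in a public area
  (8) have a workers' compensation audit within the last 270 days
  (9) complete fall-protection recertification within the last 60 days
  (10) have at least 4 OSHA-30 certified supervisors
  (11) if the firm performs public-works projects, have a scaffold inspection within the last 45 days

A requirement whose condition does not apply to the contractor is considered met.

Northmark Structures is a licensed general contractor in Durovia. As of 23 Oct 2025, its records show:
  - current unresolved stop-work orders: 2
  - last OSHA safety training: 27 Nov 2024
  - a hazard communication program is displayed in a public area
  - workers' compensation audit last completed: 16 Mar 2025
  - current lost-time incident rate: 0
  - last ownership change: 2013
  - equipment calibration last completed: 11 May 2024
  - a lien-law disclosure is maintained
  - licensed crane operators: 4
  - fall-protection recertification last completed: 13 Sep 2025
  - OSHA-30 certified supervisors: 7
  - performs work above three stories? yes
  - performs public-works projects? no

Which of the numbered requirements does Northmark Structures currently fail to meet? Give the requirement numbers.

5

1. licensed crane operators 4 ≥ 2 → met
2. equipment calibration 530 days ago vs limit 540 → met
3. lost-time incident rate 0 ≤ 1 → met
4. lien-law disclosure present → met
5. unresolved stop-work orders 2 > 1 → not met
6. condition 'performs work above three stories' holds; OSHA safety training 330 days ago vs limit 365 → met
7. hazard communication program present → met
8. workers' compensation audit 221 days ago vs limit 270 → met
9. fall-protection recertification 40 days ago vs limit 60 → met
10. OSHA-30 certified supervisors 7 ≥ 4 → met
11. condition 'performs public-works projects' does not hold → requirement n/a → met
Not met: 5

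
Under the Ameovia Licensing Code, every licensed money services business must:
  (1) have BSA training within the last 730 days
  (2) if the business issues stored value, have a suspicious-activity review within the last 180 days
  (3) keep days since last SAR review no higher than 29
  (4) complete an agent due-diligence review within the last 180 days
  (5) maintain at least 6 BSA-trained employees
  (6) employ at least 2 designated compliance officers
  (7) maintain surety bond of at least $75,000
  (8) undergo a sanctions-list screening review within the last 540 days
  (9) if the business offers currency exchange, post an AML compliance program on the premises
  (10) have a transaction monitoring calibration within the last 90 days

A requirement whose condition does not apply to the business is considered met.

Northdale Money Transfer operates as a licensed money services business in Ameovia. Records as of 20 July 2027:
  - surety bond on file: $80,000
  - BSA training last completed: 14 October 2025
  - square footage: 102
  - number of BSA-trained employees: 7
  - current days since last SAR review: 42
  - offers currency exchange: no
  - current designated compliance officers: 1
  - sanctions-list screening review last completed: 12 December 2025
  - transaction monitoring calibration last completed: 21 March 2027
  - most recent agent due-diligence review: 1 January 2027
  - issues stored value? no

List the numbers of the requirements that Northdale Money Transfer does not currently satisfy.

3, 4, 6, 8, 10

1. BSA training 644 days ago vs limit 730 → met
2. condition 'issues stored value' does not hold → requirement n/a → met
3. days since last SAR review 42 > 29 → not met
4. agent due-diligence review 200 days ago vs limit 180 → not met
5. BSA-trained employees 7 ≥ 6 → met
6. designated compliance officers 1 < 2 → not met
7. surety bond $80,000 ≥ $75,000 → met
8. sanctions-list screening review 585 days ago vs limit 540 → not met
9. condition 'offers currency exchange' does not hold → requirement n/a → met
10. transaction monitoring calibration 121 days ago vs limit 90 → not met
Not met: 3, 4, 6, 8, 10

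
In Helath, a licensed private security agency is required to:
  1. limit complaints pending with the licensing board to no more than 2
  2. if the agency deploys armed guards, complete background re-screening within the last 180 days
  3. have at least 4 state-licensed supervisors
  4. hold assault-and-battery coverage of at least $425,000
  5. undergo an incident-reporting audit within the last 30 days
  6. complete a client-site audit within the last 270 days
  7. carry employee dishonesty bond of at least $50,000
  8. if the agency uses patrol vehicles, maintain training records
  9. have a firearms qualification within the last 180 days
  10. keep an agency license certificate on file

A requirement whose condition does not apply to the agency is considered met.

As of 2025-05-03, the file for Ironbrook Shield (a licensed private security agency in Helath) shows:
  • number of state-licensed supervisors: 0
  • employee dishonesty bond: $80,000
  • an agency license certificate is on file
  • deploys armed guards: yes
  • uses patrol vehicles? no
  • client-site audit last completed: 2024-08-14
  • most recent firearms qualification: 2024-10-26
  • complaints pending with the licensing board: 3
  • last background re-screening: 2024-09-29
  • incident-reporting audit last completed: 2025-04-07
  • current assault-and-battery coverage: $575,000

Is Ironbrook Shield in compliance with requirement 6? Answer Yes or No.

Yes

6. client-site audit 262 days ago vs limit 270 → met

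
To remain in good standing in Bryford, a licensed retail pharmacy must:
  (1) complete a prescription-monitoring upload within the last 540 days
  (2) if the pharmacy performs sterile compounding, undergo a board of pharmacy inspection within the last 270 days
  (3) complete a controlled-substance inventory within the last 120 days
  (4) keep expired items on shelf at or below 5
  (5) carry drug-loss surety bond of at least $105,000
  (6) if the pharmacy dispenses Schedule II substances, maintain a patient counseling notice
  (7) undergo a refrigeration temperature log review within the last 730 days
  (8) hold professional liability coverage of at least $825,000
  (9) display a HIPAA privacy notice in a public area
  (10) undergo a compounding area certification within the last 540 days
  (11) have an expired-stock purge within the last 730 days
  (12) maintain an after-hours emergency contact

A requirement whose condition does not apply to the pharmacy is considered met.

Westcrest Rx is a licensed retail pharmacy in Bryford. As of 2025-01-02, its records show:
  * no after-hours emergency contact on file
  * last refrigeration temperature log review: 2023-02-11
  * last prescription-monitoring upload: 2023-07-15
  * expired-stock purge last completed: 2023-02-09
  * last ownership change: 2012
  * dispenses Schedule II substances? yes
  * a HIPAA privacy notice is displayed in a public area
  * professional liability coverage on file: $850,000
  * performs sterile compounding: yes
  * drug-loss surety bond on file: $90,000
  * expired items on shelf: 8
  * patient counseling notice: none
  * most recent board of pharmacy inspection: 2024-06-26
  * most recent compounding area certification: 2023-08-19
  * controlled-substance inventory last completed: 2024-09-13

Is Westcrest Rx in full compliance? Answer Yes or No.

No

1. prescription-monitoring upload 537 days ago vs limit 540 → met
2. condition 'performs sterile compounding' holds; board of pharmacy inspection 190 days ago vs limit 270 → met
3. controlled-substance inventory 111 days ago vs limit 120 → met
4. expired items on shelf 8 > 5 → not met
5. drug-loss surety bond $90,000 < $105,000 → not met
6. condition 'dispenses Schedule II substances' holds; patient counseling notice absent → not met
7. refrigeration temperature log review 691 days ago vs limit 730 → met
8. professional liability coverage $850,000 ≥ $825,000 → met
9. HIPAA privacy notice present → met
10. compounding area certification 502 days ago vs limit 540 → met
11. expired-stock purge 693 days ago vs limit 730 → met
12. after-hours emergency contact absent → not met
Not met: 4, 5, 6, 12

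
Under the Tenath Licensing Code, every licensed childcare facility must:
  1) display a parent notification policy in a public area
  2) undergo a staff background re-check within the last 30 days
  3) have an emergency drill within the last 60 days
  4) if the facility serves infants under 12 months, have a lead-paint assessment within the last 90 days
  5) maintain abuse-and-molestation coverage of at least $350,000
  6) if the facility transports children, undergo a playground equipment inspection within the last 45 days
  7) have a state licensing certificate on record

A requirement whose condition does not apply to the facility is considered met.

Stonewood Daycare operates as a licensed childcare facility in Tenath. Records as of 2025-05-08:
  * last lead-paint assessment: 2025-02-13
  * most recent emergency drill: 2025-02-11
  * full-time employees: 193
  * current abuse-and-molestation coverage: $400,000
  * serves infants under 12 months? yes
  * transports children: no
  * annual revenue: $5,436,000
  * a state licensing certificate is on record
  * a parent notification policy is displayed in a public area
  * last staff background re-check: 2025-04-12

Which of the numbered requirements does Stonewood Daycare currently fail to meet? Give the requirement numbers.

1. parent notification policy present → met
2. staff background re-check 26 days ago vs limit 30 → met
3. emergency drill 86 days ago vs limit 60 → not met
4. condition 'serves infants under 12 months' holds; lead-paint assessment 84 days ago vs limit 90 → met
5. abuse-and-molestation coverage $400,000 ≥ $350,000 → met
6. condition 'transports children' does not hold → requirement n/a → met
7. state licensing certificate present → met
Not met: 3

3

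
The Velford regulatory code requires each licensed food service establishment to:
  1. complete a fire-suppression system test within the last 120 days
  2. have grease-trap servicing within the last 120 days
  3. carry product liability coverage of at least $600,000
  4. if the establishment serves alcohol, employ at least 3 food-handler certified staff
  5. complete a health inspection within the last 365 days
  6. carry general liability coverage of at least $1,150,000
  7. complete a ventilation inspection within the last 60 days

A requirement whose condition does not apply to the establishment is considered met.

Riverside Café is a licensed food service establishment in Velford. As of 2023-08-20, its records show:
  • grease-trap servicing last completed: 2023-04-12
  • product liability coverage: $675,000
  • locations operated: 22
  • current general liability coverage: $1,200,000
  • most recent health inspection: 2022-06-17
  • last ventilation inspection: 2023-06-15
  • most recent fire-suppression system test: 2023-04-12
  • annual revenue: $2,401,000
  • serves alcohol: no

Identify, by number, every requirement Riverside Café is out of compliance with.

1. fire-suppression system test 130 days ago vs limit 120 → not met
2. grease-trap servicing 130 days ago vs limit 120 → not met
3. product liability coverage $675,000 ≥ $600,000 → met
4. condition 'serves alcohol' does not hold → requirement n/a → met
5. health inspection 429 days ago vs limit 365 → not met
6. general liability coverage $1,200,000 ≥ $1,150,000 → met
7. ventilation inspection 66 days ago vs limit 60 → not met
Not met: 1, 2, 5, 7

1, 2, 5, 7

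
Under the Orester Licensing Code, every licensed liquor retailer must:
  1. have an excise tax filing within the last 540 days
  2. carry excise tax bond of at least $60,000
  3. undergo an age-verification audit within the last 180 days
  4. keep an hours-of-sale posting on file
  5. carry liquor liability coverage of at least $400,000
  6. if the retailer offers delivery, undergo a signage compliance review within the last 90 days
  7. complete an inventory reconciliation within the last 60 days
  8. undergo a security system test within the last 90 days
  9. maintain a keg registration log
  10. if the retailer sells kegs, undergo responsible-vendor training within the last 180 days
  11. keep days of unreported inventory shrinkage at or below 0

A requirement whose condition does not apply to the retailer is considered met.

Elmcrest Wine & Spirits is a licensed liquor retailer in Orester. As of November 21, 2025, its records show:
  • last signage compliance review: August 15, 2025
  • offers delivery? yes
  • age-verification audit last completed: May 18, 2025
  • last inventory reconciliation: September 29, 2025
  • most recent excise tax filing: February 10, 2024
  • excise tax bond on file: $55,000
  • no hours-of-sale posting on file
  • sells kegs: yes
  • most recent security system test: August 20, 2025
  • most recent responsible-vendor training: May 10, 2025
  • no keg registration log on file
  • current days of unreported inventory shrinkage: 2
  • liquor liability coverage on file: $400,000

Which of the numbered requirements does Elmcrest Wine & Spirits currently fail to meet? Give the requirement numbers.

1. excise tax filing 650 days ago vs limit 540 → not met
2. excise tax bond $55,000 < $60,000 → not met
3. age-verification audit 187 days ago vs limit 180 → not met
4. hours-of-sale posting absent → not met
5. liquor liability coverage $400,000 ≥ $400,000 → met
6. condition 'offers delivery' holds; signage compliance review 98 days ago vs limit 90 → not met
7. inventory reconciliation 53 days ago vs limit 60 → met
8. security system test 93 days ago vs limit 90 → not met
9. keg registration log absent → not met
10. condition 'sells kegs' holds; responsible-vendor training 195 days ago vs limit 180 → not met
11. days of unreported inventory shrinkage 2 > 0 → not met
Not met: 1, 2, 3, 4, 6, 8, 9, 10, 11

1, 2, 3, 4, 6, 8, 9, 10, 11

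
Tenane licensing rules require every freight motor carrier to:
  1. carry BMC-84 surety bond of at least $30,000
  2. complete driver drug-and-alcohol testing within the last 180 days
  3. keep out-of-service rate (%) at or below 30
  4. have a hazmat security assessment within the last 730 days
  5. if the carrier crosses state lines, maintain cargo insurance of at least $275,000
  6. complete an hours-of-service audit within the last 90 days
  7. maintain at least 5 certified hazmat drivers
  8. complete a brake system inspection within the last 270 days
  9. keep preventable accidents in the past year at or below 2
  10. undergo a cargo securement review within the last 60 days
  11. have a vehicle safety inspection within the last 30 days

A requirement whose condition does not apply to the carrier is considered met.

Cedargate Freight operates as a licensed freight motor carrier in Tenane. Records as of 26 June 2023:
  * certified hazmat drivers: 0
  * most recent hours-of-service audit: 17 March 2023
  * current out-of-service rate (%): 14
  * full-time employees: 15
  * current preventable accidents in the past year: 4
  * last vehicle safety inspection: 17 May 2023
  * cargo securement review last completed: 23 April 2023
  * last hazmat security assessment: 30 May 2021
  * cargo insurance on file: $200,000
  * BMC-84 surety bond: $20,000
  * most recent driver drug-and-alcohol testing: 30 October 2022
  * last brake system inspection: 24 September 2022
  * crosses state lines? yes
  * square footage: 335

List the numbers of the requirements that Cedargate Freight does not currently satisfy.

1. BMC-84 surety bond $20,000 < $30,000 → not met
2. driver drug-and-alcohol testing 239 days ago vs limit 180 → not met
3. out-of-service rate (%) 14 ≤ 30 → met
4. hazmat security assessment 757 days ago vs limit 730 → not met
5. condition 'crosses state lines' holds; cargo insurance $200,000 < $275,000 → not met
6. hours-of-service audit 101 days ago vs limit 90 → not met
7. certified hazmat drivers 0 < 5 → not met
8. brake system inspection 275 days ago vs limit 270 → not met
9. preventable accidents in the past year 4 > 2 → not met
10. cargo securement review 64 days ago vs limit 60 → not met
11. vehicle safety inspection 40 days ago vs limit 30 → not met
Not met: 1, 2, 4, 5, 6, 7, 8, 9, 10, 11

1, 2, 4, 5, 6, 7, 8, 9, 10, 11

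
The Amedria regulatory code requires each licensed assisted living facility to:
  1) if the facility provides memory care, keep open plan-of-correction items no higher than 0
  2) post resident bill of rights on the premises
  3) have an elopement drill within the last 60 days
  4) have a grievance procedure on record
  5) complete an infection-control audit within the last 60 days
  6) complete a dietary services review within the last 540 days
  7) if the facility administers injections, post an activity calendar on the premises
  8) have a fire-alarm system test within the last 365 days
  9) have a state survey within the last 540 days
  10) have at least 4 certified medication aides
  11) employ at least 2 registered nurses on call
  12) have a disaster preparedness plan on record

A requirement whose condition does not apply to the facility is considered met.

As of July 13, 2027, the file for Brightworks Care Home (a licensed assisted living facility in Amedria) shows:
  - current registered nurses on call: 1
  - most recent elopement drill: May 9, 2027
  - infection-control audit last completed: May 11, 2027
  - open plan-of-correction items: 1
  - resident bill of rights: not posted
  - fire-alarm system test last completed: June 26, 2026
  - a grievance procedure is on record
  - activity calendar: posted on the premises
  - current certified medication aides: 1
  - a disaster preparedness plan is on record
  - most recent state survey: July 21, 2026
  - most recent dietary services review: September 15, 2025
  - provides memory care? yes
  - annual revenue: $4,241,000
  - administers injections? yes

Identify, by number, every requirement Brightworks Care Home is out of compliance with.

1, 2, 3, 5, 6, 8, 10, 11

1. condition 'provides memory care' holds; open plan-of-correction items 1 > 0 → not met
2. resident bill of rights absent → not met
3. elopement drill 65 days ago vs limit 60 → not met
4. grievance procedure present → met
5. infection-control audit 63 days ago vs limit 60 → not met
6. dietary services review 666 days ago vs limit 540 → not met
7. condition 'administers injections' holds; activity calendar present → met
8. fire-alarm system test 382 days ago vs limit 365 → not met
9. state survey 357 days ago vs limit 540 → met
10. certified medication aides 1 < 4 → not met
11. registered nurses on call 1 < 2 → not met
12. disaster preparedness plan present → met
Not met: 1, 2, 3, 5, 6, 8, 10, 11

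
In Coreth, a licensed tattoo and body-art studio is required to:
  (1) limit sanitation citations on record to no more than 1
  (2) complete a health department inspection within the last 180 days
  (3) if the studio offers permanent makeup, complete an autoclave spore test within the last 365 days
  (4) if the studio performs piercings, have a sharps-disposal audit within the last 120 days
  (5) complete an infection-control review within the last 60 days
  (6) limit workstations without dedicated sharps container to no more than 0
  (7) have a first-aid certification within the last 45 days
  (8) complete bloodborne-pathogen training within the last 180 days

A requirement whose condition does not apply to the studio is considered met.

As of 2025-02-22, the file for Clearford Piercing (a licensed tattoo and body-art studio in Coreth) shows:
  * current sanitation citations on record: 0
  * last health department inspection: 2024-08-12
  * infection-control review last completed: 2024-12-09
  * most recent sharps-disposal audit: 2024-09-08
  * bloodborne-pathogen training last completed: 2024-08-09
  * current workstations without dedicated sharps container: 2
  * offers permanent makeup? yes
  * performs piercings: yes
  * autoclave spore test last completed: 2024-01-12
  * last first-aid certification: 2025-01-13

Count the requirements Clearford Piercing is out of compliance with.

1. sanitation citations on record 0 ≤ 1 → met
2. health department inspection 194 days ago vs limit 180 → not met
3. condition 'offers permanent makeup' holds; autoclave spore test 407 days ago vs limit 365 → not met
4. condition 'performs piercings' holds; sharps-disposal audit 167 days ago vs limit 120 → not met
5. infection-control review 75 days ago vs limit 60 → not met
6. workstations without dedicated sharps container 2 > 0 → not met
7. first-aid certification 40 days ago vs limit 45 → met
8. bloodborne-pathogen training 197 days ago vs limit 180 → not met
Not met: 6 of 8

6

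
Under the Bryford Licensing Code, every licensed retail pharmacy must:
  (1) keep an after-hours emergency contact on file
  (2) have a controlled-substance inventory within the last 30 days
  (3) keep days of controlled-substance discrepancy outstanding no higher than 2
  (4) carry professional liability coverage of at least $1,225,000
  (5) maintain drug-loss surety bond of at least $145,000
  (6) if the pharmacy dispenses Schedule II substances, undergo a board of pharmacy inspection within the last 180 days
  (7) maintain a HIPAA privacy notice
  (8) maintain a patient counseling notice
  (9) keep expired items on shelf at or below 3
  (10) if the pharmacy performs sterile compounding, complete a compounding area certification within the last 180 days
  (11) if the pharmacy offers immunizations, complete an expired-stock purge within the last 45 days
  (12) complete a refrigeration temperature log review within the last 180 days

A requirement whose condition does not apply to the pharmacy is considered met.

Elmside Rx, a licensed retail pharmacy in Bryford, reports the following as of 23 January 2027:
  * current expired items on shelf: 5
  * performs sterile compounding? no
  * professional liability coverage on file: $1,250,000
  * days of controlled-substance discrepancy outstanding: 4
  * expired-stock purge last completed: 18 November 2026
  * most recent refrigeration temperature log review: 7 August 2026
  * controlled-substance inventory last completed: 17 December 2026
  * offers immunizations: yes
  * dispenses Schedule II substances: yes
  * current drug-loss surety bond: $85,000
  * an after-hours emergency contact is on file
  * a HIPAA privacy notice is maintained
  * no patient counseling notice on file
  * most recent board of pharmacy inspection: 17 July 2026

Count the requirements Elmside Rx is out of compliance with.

1. after-hours emergency contact present → met
2. controlled-substance inventory 37 days ago vs limit 30 → not met
3. days of controlled-substance discrepancy outstanding 4 > 2 → not met
4. professional liability coverage $1,250,000 ≥ $1,225,000 → met
5. drug-loss surety bond $85,000 < $145,000 → not met
6. condition 'dispenses Schedule II substances' holds; board of pharmacy inspection 190 days ago vs limit 180 → not met
7. HIPAA privacy notice present → met
8. patient counseling notice absent → not met
9. expired items on shelf 5 > 3 → not met
10. condition 'performs sterile compounding' does not hold → requirement n/a → met
11. condition 'offers immunizations' holds; expired-stock purge 66 days ago vs limit 45 → not met
12. refrigeration temperature log review 169 days ago vs limit 180 → met
Not met: 7 of 12

7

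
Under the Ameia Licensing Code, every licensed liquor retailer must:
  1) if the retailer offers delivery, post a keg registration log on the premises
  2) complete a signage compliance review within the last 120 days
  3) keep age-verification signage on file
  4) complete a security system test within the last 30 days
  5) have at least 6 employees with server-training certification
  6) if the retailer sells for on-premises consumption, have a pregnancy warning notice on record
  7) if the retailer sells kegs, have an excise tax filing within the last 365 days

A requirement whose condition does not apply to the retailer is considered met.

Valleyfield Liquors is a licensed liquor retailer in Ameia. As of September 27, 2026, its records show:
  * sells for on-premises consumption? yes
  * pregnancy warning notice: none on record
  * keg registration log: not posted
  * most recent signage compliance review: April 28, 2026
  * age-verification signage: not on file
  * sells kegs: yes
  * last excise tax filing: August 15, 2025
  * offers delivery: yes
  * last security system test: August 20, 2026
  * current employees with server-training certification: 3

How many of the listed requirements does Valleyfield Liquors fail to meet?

1. condition 'offers delivery' holds; keg registration log absent → not met
2. signage compliance review 152 days ago vs limit 120 → not met
3. age-verification signage absent → not met
4. security system test 38 days ago vs limit 30 → not met
5. employees with server-training certification 3 < 6 → not met
6. condition 'sells for on-premises consumption' holds; pregnancy warning notice absent → not met
7. condition 'sells kegs' holds; excise tax filing 408 days ago vs limit 365 → not met
Not met: 7 of 7

7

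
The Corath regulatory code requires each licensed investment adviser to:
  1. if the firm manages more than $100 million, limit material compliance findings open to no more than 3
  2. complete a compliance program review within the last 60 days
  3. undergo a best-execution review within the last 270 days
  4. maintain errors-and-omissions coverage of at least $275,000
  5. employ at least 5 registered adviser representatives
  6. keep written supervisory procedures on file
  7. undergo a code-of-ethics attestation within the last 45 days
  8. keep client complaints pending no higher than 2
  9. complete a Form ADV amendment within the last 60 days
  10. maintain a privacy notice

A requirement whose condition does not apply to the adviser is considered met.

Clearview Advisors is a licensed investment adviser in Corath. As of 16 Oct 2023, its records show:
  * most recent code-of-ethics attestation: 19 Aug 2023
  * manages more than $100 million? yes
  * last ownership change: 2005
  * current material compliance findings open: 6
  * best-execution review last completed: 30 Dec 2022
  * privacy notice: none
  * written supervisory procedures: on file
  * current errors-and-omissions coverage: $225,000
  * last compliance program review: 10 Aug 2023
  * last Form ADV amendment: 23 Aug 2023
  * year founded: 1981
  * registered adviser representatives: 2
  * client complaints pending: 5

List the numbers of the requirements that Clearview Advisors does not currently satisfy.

1. condition 'manages more than $100 million' holds; material compliance findings open 6 > 3 → not met
2. compliance program review 67 days ago vs limit 60 → not met
3. best-execution review 290 days ago vs limit 270 → not met
4. errors-and-omissions coverage $225,000 < $275,000 → not met
5. registered adviser representatives 2 < 5 → not met
6. written supervisory procedures present → met
7. code-of-ethics attestation 58 days ago vs limit 45 → not met
8. client complaints pending 5 > 2 → not met
9. Form ADV amendment 54 days ago vs limit 60 → met
10. privacy notice absent → not met
Not met: 1, 2, 3, 4, 5, 7, 8, 10

1, 2, 3, 4, 5, 7, 8, 10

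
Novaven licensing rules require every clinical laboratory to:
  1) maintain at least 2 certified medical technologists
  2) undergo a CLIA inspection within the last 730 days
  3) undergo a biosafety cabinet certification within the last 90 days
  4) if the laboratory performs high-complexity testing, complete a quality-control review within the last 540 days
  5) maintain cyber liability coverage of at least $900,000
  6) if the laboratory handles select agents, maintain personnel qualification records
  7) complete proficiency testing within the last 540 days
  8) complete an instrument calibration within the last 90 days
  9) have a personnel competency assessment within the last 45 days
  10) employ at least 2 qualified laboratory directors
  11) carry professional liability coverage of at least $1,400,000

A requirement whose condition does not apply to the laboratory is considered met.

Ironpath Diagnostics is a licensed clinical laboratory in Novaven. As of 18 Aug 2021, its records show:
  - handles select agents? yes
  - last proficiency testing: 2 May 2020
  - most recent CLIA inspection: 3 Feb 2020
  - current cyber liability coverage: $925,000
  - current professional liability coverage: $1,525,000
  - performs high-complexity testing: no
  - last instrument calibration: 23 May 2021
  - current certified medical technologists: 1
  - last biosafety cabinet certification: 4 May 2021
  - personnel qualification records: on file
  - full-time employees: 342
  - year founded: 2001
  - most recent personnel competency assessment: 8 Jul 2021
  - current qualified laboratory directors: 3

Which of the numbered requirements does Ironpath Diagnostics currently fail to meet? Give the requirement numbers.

1, 3

1. certified medical technologists 1 < 2 → not met
2. CLIA inspection 562 days ago vs limit 730 → met
3. biosafety cabinet certification 106 days ago vs limit 90 → not met
4. condition 'performs high-complexity testing' does not hold → requirement n/a → met
5. cyber liability coverage $925,000 ≥ $900,000 → met
6. condition 'handles select agents' holds; personnel qualification records present → met
7. proficiency testing 473 days ago vs limit 540 → met
8. instrument calibration 87 days ago vs limit 90 → met
9. personnel competency assessment 41 days ago vs limit 45 → met
10. qualified laboratory directors 3 ≥ 2 → met
11. professional liability coverage $1,525,000 ≥ $1,400,000 → met
Not met: 1, 3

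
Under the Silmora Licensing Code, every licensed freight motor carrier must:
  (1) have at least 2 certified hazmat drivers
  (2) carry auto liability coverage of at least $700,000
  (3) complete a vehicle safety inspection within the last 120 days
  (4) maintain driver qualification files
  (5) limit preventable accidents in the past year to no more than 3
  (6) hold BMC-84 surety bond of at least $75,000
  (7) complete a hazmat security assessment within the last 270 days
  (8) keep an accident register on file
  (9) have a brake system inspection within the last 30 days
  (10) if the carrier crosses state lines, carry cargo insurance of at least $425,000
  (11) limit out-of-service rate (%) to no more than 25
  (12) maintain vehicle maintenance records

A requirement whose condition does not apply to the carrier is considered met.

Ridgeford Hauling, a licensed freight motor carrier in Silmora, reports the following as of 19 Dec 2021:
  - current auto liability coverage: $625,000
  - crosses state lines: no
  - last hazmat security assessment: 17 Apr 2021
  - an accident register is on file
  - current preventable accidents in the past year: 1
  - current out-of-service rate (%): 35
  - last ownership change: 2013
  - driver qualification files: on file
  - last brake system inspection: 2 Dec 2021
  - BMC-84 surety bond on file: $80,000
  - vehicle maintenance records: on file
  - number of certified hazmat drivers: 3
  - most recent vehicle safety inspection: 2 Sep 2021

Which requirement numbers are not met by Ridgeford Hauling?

2, 11

1. certified hazmat drivers 3 ≥ 2 → met
2. auto liability coverage $625,000 < $700,000 → not met
3. vehicle safety inspection 108 days ago vs limit 120 → met
4. driver qualification files present → met
5. preventable accidents in the past year 1 ≤ 3 → met
6. BMC-84 surety bond $80,000 ≥ $75,000 → met
7. hazmat security assessment 246 days ago vs limit 270 → met
8. accident register present → met
9. brake system inspection 17 days ago vs limit 30 → met
10. condition 'crosses state lines' does not hold → requirement n/a → met
11. out-of-service rate (%) 35 > 25 → not met
12. vehicle maintenance records present → met
Not met: 2, 11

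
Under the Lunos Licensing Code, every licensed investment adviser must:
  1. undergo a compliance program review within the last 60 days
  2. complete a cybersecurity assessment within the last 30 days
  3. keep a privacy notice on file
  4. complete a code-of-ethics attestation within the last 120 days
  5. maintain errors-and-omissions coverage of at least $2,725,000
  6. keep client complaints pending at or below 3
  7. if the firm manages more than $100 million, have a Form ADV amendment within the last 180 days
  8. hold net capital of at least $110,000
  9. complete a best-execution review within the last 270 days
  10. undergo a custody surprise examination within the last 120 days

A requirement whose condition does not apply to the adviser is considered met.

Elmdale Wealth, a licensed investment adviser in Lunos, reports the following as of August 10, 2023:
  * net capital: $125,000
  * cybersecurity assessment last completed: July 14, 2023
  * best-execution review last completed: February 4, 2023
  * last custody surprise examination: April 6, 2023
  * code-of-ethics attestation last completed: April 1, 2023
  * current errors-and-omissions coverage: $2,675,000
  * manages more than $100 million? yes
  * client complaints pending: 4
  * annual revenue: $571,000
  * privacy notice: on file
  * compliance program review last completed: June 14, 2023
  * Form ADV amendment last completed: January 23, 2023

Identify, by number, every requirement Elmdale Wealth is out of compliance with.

1. compliance program review 57 days ago vs limit 60 → met
2. cybersecurity assessment 27 days ago vs limit 30 → met
3. privacy notice present → met
4. code-of-ethics attestation 131 days ago vs limit 120 → not met
5. errors-and-omissions coverage $2,675,000 < $2,725,000 → not met
6. client complaints pending 4 > 3 → not met
7. condition 'manages more than $100 million' holds; Form ADV amendment 199 days ago vs limit 180 → not met
8. net capital $125,000 ≥ $110,000 → met
9. best-execution review 187 days ago vs limit 270 → met
10. custody surprise examination 126 days ago vs limit 120 → not met
Not met: 4, 5, 6, 7, 10

4, 5, 6, 7, 10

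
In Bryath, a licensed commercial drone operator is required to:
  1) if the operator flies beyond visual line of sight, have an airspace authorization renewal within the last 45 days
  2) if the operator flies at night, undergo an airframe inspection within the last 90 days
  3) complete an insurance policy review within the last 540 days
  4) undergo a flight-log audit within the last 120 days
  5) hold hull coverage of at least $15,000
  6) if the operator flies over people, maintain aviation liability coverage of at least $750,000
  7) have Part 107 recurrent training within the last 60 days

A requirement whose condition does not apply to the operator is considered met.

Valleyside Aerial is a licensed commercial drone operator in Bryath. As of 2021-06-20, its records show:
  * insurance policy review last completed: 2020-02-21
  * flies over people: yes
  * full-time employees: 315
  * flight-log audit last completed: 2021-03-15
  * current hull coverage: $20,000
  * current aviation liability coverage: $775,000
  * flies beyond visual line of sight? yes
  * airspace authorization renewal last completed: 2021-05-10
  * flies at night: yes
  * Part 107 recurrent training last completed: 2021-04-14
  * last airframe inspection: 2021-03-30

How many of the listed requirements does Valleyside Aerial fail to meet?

1

1. condition 'flies beyond visual line of sight' holds; airspace authorization renewal 41 days ago vs limit 45 → met
2. condition 'flies at night' holds; airframe inspection 82 days ago vs limit 90 → met
3. insurance policy review 485 days ago vs limit 540 → met
4. flight-log audit 97 days ago vs limit 120 → met
5. hull coverage $20,000 ≥ $15,000 → met
6. condition 'flies over people' holds; aviation liability coverage $775,000 ≥ $750,000 → met
7. Part 107 recurrent training 67 days ago vs limit 60 → not met
Not met: 1 of 7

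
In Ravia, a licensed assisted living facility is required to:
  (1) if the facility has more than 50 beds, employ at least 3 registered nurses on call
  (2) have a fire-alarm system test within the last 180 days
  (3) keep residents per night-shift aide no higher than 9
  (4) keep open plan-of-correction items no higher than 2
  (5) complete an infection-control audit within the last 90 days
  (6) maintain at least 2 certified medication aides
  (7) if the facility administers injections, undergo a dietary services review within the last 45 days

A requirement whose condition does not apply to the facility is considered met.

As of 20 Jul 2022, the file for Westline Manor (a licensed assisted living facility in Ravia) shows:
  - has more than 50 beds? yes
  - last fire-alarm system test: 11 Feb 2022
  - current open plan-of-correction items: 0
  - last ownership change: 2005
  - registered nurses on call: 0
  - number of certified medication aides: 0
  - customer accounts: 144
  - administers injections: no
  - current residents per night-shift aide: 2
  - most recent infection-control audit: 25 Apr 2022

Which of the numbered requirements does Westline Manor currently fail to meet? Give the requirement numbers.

1, 6

1. condition 'has more than 50 beds' holds; registered nurses on call 0 < 3 → not met
2. fire-alarm system test 159 days ago vs limit 180 → met
3. residents per night-shift aide 2 ≤ 9 → met
4. open plan-of-correction items 0 ≤ 2 → met
5. infection-control audit 86 days ago vs limit 90 → met
6. certified medication aides 0 < 2 → not met
7. condition 'administers injections' does not hold → requirement n/a → met
Not met: 1, 6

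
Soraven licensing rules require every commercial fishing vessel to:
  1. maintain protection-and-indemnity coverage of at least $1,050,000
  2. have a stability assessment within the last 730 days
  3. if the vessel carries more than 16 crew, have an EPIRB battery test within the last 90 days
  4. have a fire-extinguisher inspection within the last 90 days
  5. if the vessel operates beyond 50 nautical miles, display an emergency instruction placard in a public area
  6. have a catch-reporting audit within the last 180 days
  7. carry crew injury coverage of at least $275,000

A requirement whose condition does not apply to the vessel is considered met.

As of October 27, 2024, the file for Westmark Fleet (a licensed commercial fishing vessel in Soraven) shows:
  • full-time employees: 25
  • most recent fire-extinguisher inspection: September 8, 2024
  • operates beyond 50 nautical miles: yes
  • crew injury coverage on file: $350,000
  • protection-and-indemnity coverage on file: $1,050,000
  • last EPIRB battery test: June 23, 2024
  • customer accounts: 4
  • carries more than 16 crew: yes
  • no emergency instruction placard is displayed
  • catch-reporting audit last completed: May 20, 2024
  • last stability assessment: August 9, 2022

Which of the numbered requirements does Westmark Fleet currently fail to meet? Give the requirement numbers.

2, 3, 5

1. protection-and-indemnity coverage $1,050,000 ≥ $1,050,000 → met
2. stability assessment 810 days ago vs limit 730 → not met
3. condition 'carries more than 16 crew' holds; EPIRB battery test 126 days ago vs limit 90 → not met
4. fire-extinguisher inspection 49 days ago vs limit 90 → met
5. condition 'operates beyond 50 nautical miles' holds; emergency instruction placard absent → not met
6. catch-reporting audit 160 days ago vs limit 180 → met
7. crew injury coverage $350,000 ≥ $275,000 → met
Not met: 2, 3, 5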